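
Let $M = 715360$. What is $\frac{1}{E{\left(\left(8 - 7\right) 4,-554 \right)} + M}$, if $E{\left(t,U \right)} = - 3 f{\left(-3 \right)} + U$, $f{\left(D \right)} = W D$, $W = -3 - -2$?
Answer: $\frac{1}{714797} \approx 1.399 \cdot 10^{-6}$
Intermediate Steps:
$W = -1$ ($W = -3 + 2 = -1$)
$f{\left(D \right)} = - D$
$E{\left(t,U \right)} = -9 + U$ ($E{\left(t,U \right)} = - 3 \left(\left(-1\right) \left(-3\right)\right) + U = \left(-3\right) 3 + U = -9 + U$)
$\frac{1}{E{\left(\left(8 - 7\right) 4,-554 \right)} + M} = \frac{1}{\left(-9 - 554\right) + 715360} = \frac{1}{-563 + 715360} = \frac{1}{714797}$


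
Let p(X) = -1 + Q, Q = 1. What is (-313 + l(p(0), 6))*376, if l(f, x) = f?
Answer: -117688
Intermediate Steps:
p(X) = 0 (p(X) = -1 + 1 = 0)
(-313 + l(p(0), 6))*376 = (-313 + 0)*376 = -313*376 = -117688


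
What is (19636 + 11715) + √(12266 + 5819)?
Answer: 31351 + √18085 ≈ 31485.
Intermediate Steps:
(19636 + 11715) + √(12266 + 5819) = 31351 + √18085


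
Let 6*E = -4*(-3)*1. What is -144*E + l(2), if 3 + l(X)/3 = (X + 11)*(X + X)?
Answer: -141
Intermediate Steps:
E = 2 (E = (-4*(-3)*1)/6 = (12*1)/6 = (⅙)*12 = 2)
l(X) = -9 + 6*X*(11 + X) (l(X) = -9 + 3*((X + 11)*(X + X)) = -9 + 3*((11 + X)*(2*X)) = -9 + 3*(2*X*(11 + X)) = -9 + 6*X*(11 + X))
-144*E + l(2) = -144*2 + (-9 + 6*2² + 66*2) = -288 + (-9 + 6*4 + 132) = -288 + (-9 + 24 + 132) = -288 + 147 = -141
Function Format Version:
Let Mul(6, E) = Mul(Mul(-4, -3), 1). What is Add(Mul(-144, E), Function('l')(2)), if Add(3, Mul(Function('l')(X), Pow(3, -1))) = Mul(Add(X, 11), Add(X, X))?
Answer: -141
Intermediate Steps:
E = 2 (E = Mul(Rational(1, 6), Mul(Mul(-4, -3), 1)) = Mul(Rational(1, 6), Mul(12, 1)) = Mul(Rational(1, 6), 12) = 2)
Function('l')(X) = Add(-9, Mul(6, X, Add(11, X))) (Function('l')(X) = Add(-9, Mul(3, Mul(Add(X, 11), Add(X, X)))) = Add(-9, Mul(3, Mul(Add(11, X), Mul(2, X)))) = Add(-9, Mul(3, Mul(2, X, Add(11, X)))) = Add(-9, Mul(6, X, Add(11, X))))
Add(Mul(-144, E), Function('l')(2)) = Add(Mul(-144, 2), Add(-9, Mul(6, Pow(2, 2)), Mul(66, 2))) = Add(-288, Add(-9, Mul(6, 4), 132)) = Add(-288, Add(-9, 24, 132)) = Add(-288, 147) = -141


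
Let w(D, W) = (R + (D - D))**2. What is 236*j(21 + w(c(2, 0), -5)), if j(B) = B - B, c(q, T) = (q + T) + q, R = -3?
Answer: 0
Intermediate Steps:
c(q, T) = T + 2*q (c(q, T) = (T + q) + q = T + 2*q)
w(D, W) = 9 (w(D, W) = (-3 + (D - D))**2 = (-3 + 0)**2 = (-3)**2 = 9)
j(B) = 0
236*j(21 + w(c(2, 0), -5)) = 236*0 = 0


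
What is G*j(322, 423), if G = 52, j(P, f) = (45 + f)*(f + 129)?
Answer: 13433472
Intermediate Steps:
j(P, f) = (45 + f)*(129 + f)
G*j(322, 423) = 52*(5805 + 423² + 174*423) = 52*(5805 + 178929 + 73602) = 52*258336 = 13433472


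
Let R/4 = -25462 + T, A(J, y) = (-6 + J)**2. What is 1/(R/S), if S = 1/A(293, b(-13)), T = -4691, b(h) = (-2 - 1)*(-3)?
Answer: -1/9934689828 ≈ -1.0066e-10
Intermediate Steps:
b(h) = 9 (b(h) = -3*(-3) = 9)
S = 1/82369 (S = 1/((-6 + 293)**2) = 1/(287**2) = 1/82369 ≈ 1.2140e-5)
R = -120612 (R = 4*(-25462 - 4691) = 4*(-30153) = -120612)
1/(R/S) = 1/(-120612/1/82369) = 1/(-120612*82369) = 1/(-9934689828) = -1/9934689828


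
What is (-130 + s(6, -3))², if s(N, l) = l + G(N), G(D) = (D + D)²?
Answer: 121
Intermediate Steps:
G(D) = 4*D² (G(D) = (2*D)² = 4*D²)
s(N, l) = l + 4*N²
(-130 + s(6, -3))² = (-130 + (-3 + 4*6²))² = (-130 + (-3 + 4*36))² = (-130 + (-3 + 144))² = (-130 + 141)² = 11² = 121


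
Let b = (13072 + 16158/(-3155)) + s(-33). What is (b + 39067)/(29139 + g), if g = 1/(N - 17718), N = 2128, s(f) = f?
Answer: 13852201408/7747264667 ≈ 1.7880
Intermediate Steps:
g = -1/15590 (g = 1/(2128 - 17718) = 1/(-15590) = -1/15590 ≈ -6.4144e-5)
b = 41121887/3155 (b = (13072 + 16158/(-3155)) - 33 = (13072 + 16158*(-1/3155)) - 33 = (13072 - 16158/3155) - 33 = 41226002/3155 - 33 = 41121887/3155 ≈ 13034.)
(b + 39067)/(29139 + g) = (41121887/3155 + 39067)/(29139 - 1/15590) = 164378272/(3155*(454277009/15590)) = (164378272/3155)*(15590/454277009) = 13852201408/7747264667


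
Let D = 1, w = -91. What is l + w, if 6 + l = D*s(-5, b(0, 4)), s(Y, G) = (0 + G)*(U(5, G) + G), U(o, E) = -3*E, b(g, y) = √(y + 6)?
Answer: -117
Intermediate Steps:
b(g, y) = √(6 + y)
s(Y, G) = -2*G² (s(Y, G) = (0 + G)*(-3*G + G) = G*(-2*G) = -2*G²)
l = -26 (l = -6 + 1*(-2*(√(6 + 4))²) = -6 + 1*(-2*(√10)²) = -6 + 1*(-2*10) = -6 + 1*(-20) = -6 - 20 = -26)
l + w = -26 - 91 = -117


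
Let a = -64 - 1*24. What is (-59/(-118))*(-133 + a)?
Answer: -221/2 ≈ -110.50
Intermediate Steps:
a = -88 (a = -64 - 24 = -88)
(-59/(-118))*(-133 + a) = (-59/(-118))*(-133 - 88) = -59*(-1/118)*(-221) = (1/2)*(-221) = -221/2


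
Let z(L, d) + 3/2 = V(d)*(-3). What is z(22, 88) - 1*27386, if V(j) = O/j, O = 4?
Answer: -301264/11 ≈ -27388.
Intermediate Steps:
V(j) = 4/j
z(L, d) = -3/2 - 12/d (z(L, d) = -3/2 + (4/d)*(-3) = -3/2 - 12/d)
z(22, 88) - 1*27386 = (-3/2 - 12/88) - 1*27386 = (-3/2 - 12*1/88) - 27386 = (-3/2 - 3/22) - 27386 = -18/11 - 27386 = -301264/11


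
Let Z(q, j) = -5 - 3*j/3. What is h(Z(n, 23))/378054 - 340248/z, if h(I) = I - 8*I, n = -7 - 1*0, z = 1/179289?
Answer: -11531161847547046/189027 ≈ -6.1003e+10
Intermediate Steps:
z = 1/179289 ≈ 5.5776e-6
n = -7 (n = -7 + 0 = -7)
Z(q, j) = -5 - j (Z(q, j) = -5 - 3*j/3 = -5 - j)
h(I) = -7*I
h(Z(n, 23))/378054 - 340248/z = -7*(-5 - 1*23)/378054 - 340248/1/179289 = -7*(-5 - 23)*(1/378054) - 340248*179289 = -7*(-28)*(1/378054) - 61002723672 = 196*(1/378054) - 61002723672 = 98/189027 - 61002723672 = -11531161847547046/189027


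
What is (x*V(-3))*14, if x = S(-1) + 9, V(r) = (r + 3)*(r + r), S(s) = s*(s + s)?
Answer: 0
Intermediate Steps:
S(s) = 2*s**2 (S(s) = s*(2*s) = 2*s**2)
V(r) = 2*r*(3 + r) (V(r) = (3 + r)*(2*r) = 2*r*(3 + r))
x = 11 (x = 2*(-1)**2 + 9 = 2*1 + 9 = 2 + 9 = 11)
(x*V(-3))*14 = (11*(2*(-3)*(3 - 3)))*14 = (11*(2*(-3)*0))*14 = (11*0)*14 = 0*14 = 0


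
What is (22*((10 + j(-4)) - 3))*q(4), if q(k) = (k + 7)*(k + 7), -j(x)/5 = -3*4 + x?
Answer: 231594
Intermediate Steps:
j(x) = 60 - 5*x (j(x) = -5*(-3*4 + x) = -5*(-12 + x) = 60 - 5*x)
q(k) = (7 + k)² (q(k) = (7 + k)*(7 + k) = (7 + k)²)
(22*((10 + j(-4)) - 3))*q(4) = (22*((10 + (60 - 5*(-4))) - 3))*(7 + 4)² = (22*((10 + (60 + 20)) - 3))*11² = (22*((10 + 80) - 3))*121 = (22*(90 - 3))*121 = (22*87)*121 = 1914*121 = 231594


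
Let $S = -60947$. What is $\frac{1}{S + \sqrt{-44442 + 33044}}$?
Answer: $- \frac{60947}{3714548207} - \frac{i \sqrt{11398}}{3714548207} \approx -1.6408 \cdot 10^{-5} - 2.8741 \cdot 10^{-8} i$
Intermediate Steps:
$\frac{1}{S + \sqrt{-44442 + 33044}} = \frac{1}{-60947 + \sqrt{-44442 + 33044}} = \frac{1}{-60947 + \sqrt{-11398}} = \frac{1}{-60947 + i \sqrt{11398}}$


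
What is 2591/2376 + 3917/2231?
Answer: 15087313/5300856 ≈ 2.8462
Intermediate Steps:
2591/2376 + 3917/2231 = 15087313/5300856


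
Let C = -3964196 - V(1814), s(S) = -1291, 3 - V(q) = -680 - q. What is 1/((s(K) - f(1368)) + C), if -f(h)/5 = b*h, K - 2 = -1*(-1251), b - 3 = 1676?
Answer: 1/7516376 ≈ 1.3304e-7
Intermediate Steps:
V(q) = 683 + q (V(q) = 3 - (-680 - q) = 3 + (680 + q) = 683 + q)
b = 1679 (b = 3 + 1676 = 1679)
K = 1253 (K = 2 - 1*(-1251) = 2 + 1251 = 1253)
f(h) = -8395*h
C = -3966693 (C = -3964196 - (683 + 1814) = -3964196 - 1*2497 = -3964196 - 2497 = -3966693)
1/((s(K) - f(1368)) + C) = 1/((-1291 - (-8395)*1368) - 3966693) = 1/((-1291 - 1*(-11484360)) - 3966693) = 1/((-1291 + 11484360) - 3966693) = 1/(11483069 - 3966693) = 1/7516376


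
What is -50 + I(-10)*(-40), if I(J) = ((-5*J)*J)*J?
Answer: -200050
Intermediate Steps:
I(J) = -5*J**3 (I(J) = (-5*J**2)*J = -5*J**3)
-50 + I(-10)*(-40) = -50 - 5*(-10)**3*(-40) = -50 - 5*(-1000)*(-40) = -50 + 5000*(-40) = -50 - 200000 = -200050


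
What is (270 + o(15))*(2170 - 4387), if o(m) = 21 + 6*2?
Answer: -671751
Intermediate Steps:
o(m) = 33 (o(m) = 21 + 12 = 33)
(270 + o(15))*(2170 - 4387) = (270 + 33)*(2170 - 4387) = 303*(-2217) = -671751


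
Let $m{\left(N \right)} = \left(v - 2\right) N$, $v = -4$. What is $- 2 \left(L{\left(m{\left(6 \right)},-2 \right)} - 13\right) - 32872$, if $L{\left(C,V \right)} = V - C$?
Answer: $-32914$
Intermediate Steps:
$m{\left(N \right)} = - 6 N$ ($m{\left(N \right)} = \left(-4 - 2\right) N = - 6 N$)
$- 2 \left(L{\left(m{\left(6 \right)},-2 \right)} - 13\right) - 32872 = - 2 \left(\left(-2 - \left(-6\right) 6\right) - 13\right) - 32872 = - 2 \left(\left(-2 - -36\right) - 13\right) - 32872 = - 2 \left(\left(-2 + 36\right) - 13\right) - 32872 = - 2 \left(34 - 13\right) - 32872 = \left(-2\right) 21 - 32872 = -42 - 32872 = -32914$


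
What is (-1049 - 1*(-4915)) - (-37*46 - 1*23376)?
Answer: 28944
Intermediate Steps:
(-1049 - 1*(-4915)) - (-37*46 - 1*23376) = (-1049 + 4915) - (-1702 - 23376) = 3866 - 1*(-25078) = 3866 + 25078 = 28944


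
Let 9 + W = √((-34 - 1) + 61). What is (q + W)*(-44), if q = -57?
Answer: 2904 - 44*√26 ≈ 2679.6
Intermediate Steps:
W = -9 + √26 (W = -9 + √((-34 - 1) + 61) = -9 + √(-35 + 61) = -9 + √26 ≈ -3.9010)
(q + W)*(-44) = (-57 + (-9 + √26))*(-44) = (-66 + √26)*(-44) = 2904 - 44*√26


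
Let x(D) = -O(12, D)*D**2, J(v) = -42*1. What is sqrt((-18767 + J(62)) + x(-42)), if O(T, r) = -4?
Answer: I*sqrt(11753) ≈ 108.41*I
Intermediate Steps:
J(v) = -42
x(D) = 4*D**2 (x(D) = -(-4)*D**2 = 4*D**2)
sqrt((-18767 + J(62)) + x(-42)) = sqrt((-18767 - 42) + 4*(-42)**2) = sqrt(-18809 + 4*1764) = sqrt(-18809 + 7056) = sqrt(-11753) = I*sqrt(11753)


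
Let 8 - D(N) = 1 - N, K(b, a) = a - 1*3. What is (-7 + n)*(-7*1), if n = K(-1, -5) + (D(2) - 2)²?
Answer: -238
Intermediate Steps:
K(b, a) = -3 + a (K(b, a) = a - 3 = -3 + a)
D(N) = 7 + N (D(N) = 8 - (1 - N) = 8 + (-1 + N) = 7 + N)
n = 41 (n = (-3 - 5) + ((7 + 2) - 2)² = -8 + (9 - 2)² = -8 + 7² = -8 + 49 = 41)
(-7 + n)*(-7*1) = (-7 + 41)*(-7*1) = 34*(-7) = -238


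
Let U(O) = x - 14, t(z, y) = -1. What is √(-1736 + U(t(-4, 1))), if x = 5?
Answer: I*√1745 ≈ 41.773*I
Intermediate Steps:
U(O) = -9 (U(O) = 5 - 14 = -9)
√(-1736 + U(t(-4, 1))) = √(-1736 - 9) = √(-1745) = I*√1745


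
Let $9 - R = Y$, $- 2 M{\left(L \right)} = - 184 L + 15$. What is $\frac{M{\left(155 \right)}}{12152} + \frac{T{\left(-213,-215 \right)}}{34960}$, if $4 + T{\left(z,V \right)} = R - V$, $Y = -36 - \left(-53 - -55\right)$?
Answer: $\frac{62675327}{53104240} \approx 1.1802$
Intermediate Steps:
$M{\left(L \right)} = - \frac{15}{2} + 92 L$ ($M{\left(L \right)} = - \frac{- 184 L + 15}{2} = - \frac{15 - 184 L}{2} = - \frac{15}{2} + 92 L$)
$Y = -38$ ($Y = -36 - \left(-53 + 55\right) = -36 - 2 = -38$)
$R = 47$ ($R = 9 - -38 = 9 + 38 = 47$)
$T{\left(z,V \right)} = 43 - V$ ($T{\left(z,V \right)} = -4 - \left(-47 + V\right) = 43 - V$)
$\frac{M{\left(155 \right)}}{12152} + \frac{T{\left(-213,-215 \right)}}{34960} = \frac{- \frac{15}{2} + 92 \cdot 155}{12152} + \frac{43 - -215}{34960} = \left(- \frac{15}{2} + 14260\right) \frac{1}{12152} + \left(43 + 215\right) \frac{1}{34960} = \frac{28505}{2} \cdot \frac{1}{12152} + 258 \cdot \frac{1}{34960} = \frac{28505}{24304} + \frac{129}{17480} = \frac{62675327}{53104240}$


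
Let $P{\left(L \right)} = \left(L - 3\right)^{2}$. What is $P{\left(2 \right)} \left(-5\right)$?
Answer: $-5$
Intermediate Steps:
$P{\left(L \right)} = \left(-3 + L\right)^{2}$
$P{\left(2 \right)} \left(-5\right) = \left(-3 + 2\right)^{2} \left(-5\right) = \left(-1\right)^{2} \left(-5\right) = 1 \left(-5\right) = -5$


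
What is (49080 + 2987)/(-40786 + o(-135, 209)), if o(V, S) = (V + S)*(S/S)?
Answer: -52067/40712 ≈ -1.2789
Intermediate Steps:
o(V, S) = S + V (o(V, S) = (S + V)*1 = S + V)
(49080 + 2987)/(-40786 + o(-135, 209)) = (49080 + 2987)/(-40786 + (209 - 135)) = 52067/(-40786 + 74) = 52067/(-40712) = 52067*(-1/40712) = -52067/40712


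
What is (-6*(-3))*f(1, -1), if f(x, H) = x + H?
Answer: 0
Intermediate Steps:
f(x, H) = H + x
(-6*(-3))*f(1, -1) = (-6*(-3))*(-1 + 1) = 18*0 = 0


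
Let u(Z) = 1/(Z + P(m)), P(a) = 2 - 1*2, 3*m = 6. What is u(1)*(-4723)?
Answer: -4723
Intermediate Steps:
m = 2 (m = (1/3)*6 = 2)
P(a) = 0 (P(a) = 2 - 2 = 0)
u(Z) = 1/Z (u(Z) = 1/(Z + 0) = 1/Z)
u(1)*(-4723) = -4723/1 = 1*(-4723) = -4723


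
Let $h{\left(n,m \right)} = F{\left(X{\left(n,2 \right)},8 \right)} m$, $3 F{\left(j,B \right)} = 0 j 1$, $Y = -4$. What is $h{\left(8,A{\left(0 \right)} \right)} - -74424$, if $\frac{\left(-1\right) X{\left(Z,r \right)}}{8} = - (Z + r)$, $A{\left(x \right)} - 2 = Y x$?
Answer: $74424$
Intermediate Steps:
$A{\left(x \right)} = 2 - 4 x$
$X{\left(Z,r \right)} = 8 Z + 8 r$ ($X{\left(Z,r \right)} = - 8 \left(- (Z + r)\right) = - 8 \left(- Z - r\right) = 8 Z + 8 r$)
$F{\left(j,B \right)} = 0$ ($F{\left(j,B \right)} = \frac{0 j 1}{3} = \frac{0 \cdot 1}{3} = \frac{1}{3} \cdot 0 = 0$)
$h{\left(n,m \right)} = 0$ ($h{\left(n,m \right)} = 0 m = 0$)
$h{\left(8,A{\left(0 \right)} \right)} - -74424 = 0 - -74424 = 0 + 74424 = 74424$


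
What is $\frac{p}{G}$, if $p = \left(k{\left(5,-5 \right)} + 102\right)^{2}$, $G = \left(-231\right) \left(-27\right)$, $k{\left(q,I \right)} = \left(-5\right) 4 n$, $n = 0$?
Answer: $\frac{1156}{693} \approx 1.6681$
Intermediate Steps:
$k{\left(q,I \right)} = 0$ ($k{\left(q,I \right)} = \left(-5\right) 4 \cdot 0 = \left(-20\right) 0 = 0$)
$G = 6237$
$p = 10404$ ($p = \left(0 + 102\right)^{2} = 102^{2} = 10404$)
$\frac{p}{G} = \frac{10404}{6237} = 10404 \cdot \frac{1}{6237} = \frac{1156}{693}$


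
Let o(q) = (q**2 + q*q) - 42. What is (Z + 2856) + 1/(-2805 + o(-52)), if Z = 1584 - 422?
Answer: 10290099/2561 ≈ 4018.0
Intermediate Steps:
o(q) = -42 + 2*q**2 (o(q) = (q**2 + q**2) - 42 = 2*q**2 - 42 = -42 + 2*q**2)
Z = 1162
(Z + 2856) + 1/(-2805 + o(-52)) = (1162 + 2856) + 1/(-2805 + (-42 + 2*(-52)**2)) = 4018 + 1/(-2805 + (-42 + 2*2704)) = 4018 + 1/(-2805 + (-42 + 5408)) = 4018 + 1/(-2805 + 5366) = 4018 + 1/2561 = 10290099/2561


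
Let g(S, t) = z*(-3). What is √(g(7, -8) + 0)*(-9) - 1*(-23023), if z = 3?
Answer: 23023 - 27*I ≈ 23023.0 - 27.0*I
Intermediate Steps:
g(S, t) = -9 (g(S, t) = 3*(-3) = -9)
√(g(7, -8) + 0)*(-9) - 1*(-23023) = √(-9 + 0)*(-9) - 1*(-23023) = √(-9)*(-9) + 23023 = (3*I)*(-9) + 23023 = -27*I + 23023 = 23023 - 27*I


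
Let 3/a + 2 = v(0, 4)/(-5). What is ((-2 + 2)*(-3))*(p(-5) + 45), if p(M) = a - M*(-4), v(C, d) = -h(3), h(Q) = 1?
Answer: 0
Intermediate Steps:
v(C, d) = -1 (v(C, d) = -1*1 = -1)
a = -5/3 (a = 3/(-2 - 1/(-5)) = 3/(-2 - 1*(-1/5)) = 3/(-2 + 1/5) = 3/(-9/5) = 3*(-5/9) = -5/3 ≈ -1.6667)
p(M) = -5/3 + 4*M (p(M) = -5/3 - M*(-4) = -5/3 + 4*M)
((-2 + 2)*(-3))*(p(-5) + 45) = ((-2 + 2)*(-3))*((-5/3 + 4*(-5)) + 45) = (0*(-3))*((-5/3 - 20) + 45) = 0*(-65/3 + 45) = 0*(70/3) = 0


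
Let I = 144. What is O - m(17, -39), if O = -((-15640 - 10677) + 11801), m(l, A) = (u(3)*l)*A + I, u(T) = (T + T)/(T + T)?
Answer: 15035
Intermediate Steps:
u(T) = 1 (u(T) = (2*T)/((2*T)) = (2*T)*(1/(2*T)) = 1)
m(l, A) = 144 + A*l (m(l, A) = (1*l)*A + 144 = l*A + 144 = A*l + 144 = 144 + A*l)
O = 14516 (O = -(-26317 + 11801) = -1*(-14516) = 14516)
O - m(17, -39) = 14516 - (144 - 39*17) = 14516 - (144 - 663) = 14516 - 1*(-519) = 14516 + 519 = 15035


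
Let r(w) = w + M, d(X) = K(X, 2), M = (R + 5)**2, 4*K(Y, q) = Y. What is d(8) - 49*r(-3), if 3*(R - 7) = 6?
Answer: -9455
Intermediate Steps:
R = 9 (R = 7 + (1/3)*6 = 7 + 2 = 9)
K(Y, q) = Y/4
M = 196 (M = (9 + 5)**2 = 14**2 = 196)
d(X) = X/4
r(w) = 196 + w (r(w) = w + 196 = 196 + w)
d(8) - 49*r(-3) = (1/4)*8 - 49*(196 - 3) = 2 - 49*193 = 2 - 9457 = -9455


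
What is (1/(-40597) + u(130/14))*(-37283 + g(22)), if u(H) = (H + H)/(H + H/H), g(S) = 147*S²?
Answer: 89361912185/1461492 ≈ 61144.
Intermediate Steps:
u(H) = 2*H/(1 + H) (u(H) = (2*H)/(H + 1) = (2*H)/(1 + H) = 2*H/(1 + H))
(1/(-40597) + u(130/14))*(-37283 + g(22)) = (1/(-40597) + 2*(130/14)/(1 + 130/14))*(-37283 + 147*22²) = (-1/40597 + 2*(130*(1/14))/(1 + 130*(1/14)))*(-37283 + 147*484) = (-1/40597 + 2*(65/7)/(1 + 65/7))*(-37283 + 71148) = (-1/40597 + 2*(65/7)/(72/7))*33865 = (-1/40597 + 2*(65/7)*(7/72))*33865 = (-1/40597 + 65/36)*33865 = (2638769/1461492)*33865 = 89361912185/1461492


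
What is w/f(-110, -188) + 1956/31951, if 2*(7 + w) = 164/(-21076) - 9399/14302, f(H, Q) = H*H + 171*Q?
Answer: 5945409984841483/96540707408208448 ≈ 0.061584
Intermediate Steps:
f(H, Q) = H² + 171*Q
w = -1105111045/150714476 (w = -7 + (164/(-21076) - 9399/14302)/2 = -7 + (164*(-1/21076) - 9399*1/14302)/2 = -7 + (-41/5269 - 9399/14302)/2 = -7 + (½)*(-50109713/75357238) = -7 - 50109713/150714476 = -1105111045/150714476 ≈ -7.3325)
w/f(-110, -188) + 1956/31951 = -1105111045/(150714476*((-110)² + 171*(-188))) + 1956/31951 = -1105111045/(150714476*(12100 - 32148)) + 1956*(1/31951) = -1105111045/150714476/(-20048) + 1956/31951 = -1105111045/150714476*(-1/20048) + 1956/31951 = 1105111045/3021523814848 + 1956/31951 = 5945409984841483/96540707408208448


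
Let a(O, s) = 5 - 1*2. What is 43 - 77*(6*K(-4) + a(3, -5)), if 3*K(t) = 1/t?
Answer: -299/2 ≈ -149.50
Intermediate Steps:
K(t) = 1/(3*t)
a(O, s) = 3 (a(O, s) = 5 - 2 = 3)
43 - 77*(6*K(-4) + a(3, -5)) = 43 - 77*(6*((1/3)/(-4)) + 3) = 43 - 77*(6*((1/3)*(-1/4)) + 3) = 43 - 77*(6*(-1/12) + 3) = 43 - 77*(-1/2 + 3) = 43 - 77*5/2 = 43 - 385/2 = -299/2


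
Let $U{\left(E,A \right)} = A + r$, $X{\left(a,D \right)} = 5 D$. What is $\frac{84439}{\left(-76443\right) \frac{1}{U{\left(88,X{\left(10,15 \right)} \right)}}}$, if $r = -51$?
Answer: $- \frac{675512}{25481} \approx -26.51$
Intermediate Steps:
$U{\left(E,A \right)} = -51 + A$ ($U{\left(E,A \right)} = A - 51 = -51 + A$)
$\frac{84439}{\left(-76443\right) \frac{1}{U{\left(88,X{\left(10,15 \right)} \right)}}} = \frac{84439}{\left(-76443\right) \frac{1}{-51 + 5 \cdot 15}} = \frac{84439}{\left(-76443\right) \frac{1}{-51 + 75}} = \frac{84439}{\left(-76443\right) \frac{1}{24}} = \frac{84439}{- \frac{25481}{8}} = 84439 \left(- \frac{8}{25481}\right) = - \frac{675512}{25481}$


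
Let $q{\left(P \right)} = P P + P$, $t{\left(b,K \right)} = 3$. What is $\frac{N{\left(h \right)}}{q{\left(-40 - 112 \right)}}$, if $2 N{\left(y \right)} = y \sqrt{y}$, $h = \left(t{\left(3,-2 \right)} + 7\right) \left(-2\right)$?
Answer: $- \frac{5 i \sqrt{5}}{5738} \approx - 0.0019485 i$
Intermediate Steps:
$q{\left(P \right)} = P + P^{2}$ ($q{\left(P \right)} = P^{2} + P = P + P^{2}$)
$h = -20$ ($h = \left(3 + 7\right) \left(-2\right) = 10 \left(-2\right) = -20$)
$N{\left(y \right)} = \frac{y^{\frac{3}{2}}}{2}$ ($N{\left(y \right)} = \frac{y \sqrt{y}}{2} = \frac{y^{\frac{3}{2}}}{2}$)
$\frac{N{\left(h \right)}}{q{\left(-40 - 112 \right)}} = \frac{\frac{1}{2} \left(-20\right)^{\frac{3}{2}}}{\left(-40 - 112\right) \left(1 - 152\right)} = \frac{\frac{1}{2} \left(- 40 i \sqrt{5}\right)}{\left(-152\right) \left(1 - 152\right)} = \frac{\left(-20\right) i \sqrt{5}}{\left(-152\right) \left(-151\right)} = \frac{\left(-20\right) i \sqrt{5}}{22952} = - 20 i \sqrt{5} \cdot \frac{1}{22952} = - \frac{5 i \sqrt{5}}{5738}$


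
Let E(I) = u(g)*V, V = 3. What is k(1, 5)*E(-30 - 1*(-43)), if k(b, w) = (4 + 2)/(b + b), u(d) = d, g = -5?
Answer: -45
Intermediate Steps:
k(b, w) = 3/b (k(b, w) = 6/((2*b)) = 6*(1/(2*b)) = 3/b)
E(I) = -15 (E(I) = -5*3 = -15)
k(1, 5)*E(-30 - 1*(-43)) = (3/1)*(-15) = (3*1)*(-15) = 3*(-15) = -45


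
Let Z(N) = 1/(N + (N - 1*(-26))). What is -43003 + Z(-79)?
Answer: -5676397/132 ≈ -43003.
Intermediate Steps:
Z(N) = 1/(26 + 2*N) (Z(N) = 1/(N + (N + 26)) = 1/(N + (26 + N)) = 1/(26 + 2*N))
-43003 + Z(-79) = -43003 + 1/(2*(13 - 79)) = -43003 + (½)/(-66) = -43003 + (½)*(-1/66) = -43003 - 1/132 = -5676397/132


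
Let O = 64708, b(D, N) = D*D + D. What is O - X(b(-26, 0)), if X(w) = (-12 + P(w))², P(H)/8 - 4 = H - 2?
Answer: -27016908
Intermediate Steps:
P(H) = 16 + 8*H (P(H) = 32 + 8*(H - 2) = 32 + 8*(-2 + H) = 32 + (-16 + 8*H) = 16 + 8*H)
b(D, N) = D + D² (b(D, N) = D² + D = D + D²)
X(w) = (4 + 8*w)² (X(w) = (-12 + (16 + 8*w))² = (4 + 8*w)²)
O - X(b(-26, 0)) = 64708 - 16*(1 + 2*(-26*(1 - 26)))² = 64708 - 16*(1 + 2*(-26*(-25)))² = 64708 - 16*(1 + 2*650)² = 64708 - 16*(1 + 1300)² = 64708 - 16*1301² = 64708 - 16*1692601 = 64708 - 1*27081616 = 64708 - 27081616 = -27016908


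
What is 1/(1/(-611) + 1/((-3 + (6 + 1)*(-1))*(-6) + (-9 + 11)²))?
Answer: 39104/547 ≈ 71.488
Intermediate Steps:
1/(1/(-611) + 1/((-3 + (6 + 1)*(-1))*(-6) + (-9 + 11)²)) = 1/(-1/611 + 1/((-3 + 7*(-1))*(-6) + 2²)) = 1/(-1/611 + 1/((-3 - 7)*(-6) + 4)) = 1/(-1/611 + 1/(-10*(-6) + 4)) = 1/(-1/611 + 1/(60 + 4)) = 1/(-1/611 + 1/64) = 1/(547/39104) = 39104/547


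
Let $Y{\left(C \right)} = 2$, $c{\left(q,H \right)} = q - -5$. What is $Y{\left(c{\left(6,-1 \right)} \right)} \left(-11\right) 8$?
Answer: $-176$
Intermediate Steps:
$c{\left(q,H \right)} = 5 + q$ ($c{\left(q,H \right)} = q + 5 = 5 + q$)
$Y{\left(c{\left(6,-1 \right)} \right)} \left(-11\right) 8 = 2 \left(-11\right) 8 = \left(-22\right) 8 = -176$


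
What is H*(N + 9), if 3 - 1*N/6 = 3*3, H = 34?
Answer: -918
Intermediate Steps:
N = -36 (N = 18 - 18*3 = 18 - 6*9 = 18 - 54 = -36)
H*(N + 9) = 34*(-36 + 9) = 34*(-27) = -918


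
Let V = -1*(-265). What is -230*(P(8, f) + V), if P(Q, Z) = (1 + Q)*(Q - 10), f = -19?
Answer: -56810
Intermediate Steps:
V = 265
P(Q, Z) = (1 + Q)*(-10 + Q)
-230*(P(8, f) + V) = -230*((-10 + 8² - 9*8) + 265) = -230*((-10 + 64 - 72) + 265) = -230*(-18 + 265) = -230*247 = -56810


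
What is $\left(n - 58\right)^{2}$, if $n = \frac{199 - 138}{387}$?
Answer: $\frac{501088225}{149769} \approx 3345.7$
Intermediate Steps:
$n = \frac{61}{387}$ ($n = \left(199 - 138\right) \frac{1}{387} = 61 \cdot \frac{1}{387} = \frac{61}{387} \approx 0.15762$)
$\left(n - 58\right)^{2} = \left(\frac{61}{387} - 58\right)^{2} = \left(- \frac{22385}{387}\right)^{2} = \frac{501088225}{149769}$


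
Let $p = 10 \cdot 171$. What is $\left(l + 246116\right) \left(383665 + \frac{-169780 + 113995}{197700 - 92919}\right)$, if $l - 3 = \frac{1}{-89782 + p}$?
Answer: $\frac{72616593683770555905}{769022686} \approx 9.4427 \cdot 10^{10}$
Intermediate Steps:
$p = 1710$
$l = \frac{264215}{88072}$ ($l = 3 + \frac{1}{-89782 + 1710} = 3 + \frac{1}{-88072} = 3 - \frac{1}{88072} = \frac{264215}{88072} \approx 3.0$)
$\left(l + 246116\right) \left(383665 + \frac{-169780 + 113995}{197700 - 92919}\right) = \left(\frac{264215}{88072} + 246116\right) \left(383665 + \frac{-169780 + 113995}{197700 - 92919}\right) = \frac{21676192567 \left(383665 - \frac{55785}{104781}\right)}{88072} = \frac{21676192567 \left(383665 - \frac{18595}{34927}\right)}{88072} = \frac{21676192567}{88072} \cdot \frac{13400248860}{34927} = \frac{72616593683770555905}{769022686}$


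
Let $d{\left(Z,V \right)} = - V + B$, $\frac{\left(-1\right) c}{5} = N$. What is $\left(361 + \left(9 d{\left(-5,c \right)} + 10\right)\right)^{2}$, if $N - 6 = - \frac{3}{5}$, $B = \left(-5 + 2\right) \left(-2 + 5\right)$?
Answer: $284089$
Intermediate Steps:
$B = -9$ ($B = \left(-3\right) 3 = -9$)
$N = \frac{27}{5}$ ($N = 6 - \frac{3}{5} = \frac{27}{5} \approx 5.4$)
$c = -27$ ($c = \left(-5\right) \frac{27}{5} = -27$)
$d{\left(Z,V \right)} = -9 - V$ ($d{\left(Z,V \right)} = - V - 9 = -9 - V$)
$\left(361 + \left(9 d{\left(-5,c \right)} + 10\right)\right)^{2} = \left(361 + \left(9 \left(-9 - -27\right) + 10\right)\right)^{2} = \left(361 + \left(9 \left(-9 + 27\right) + 10\right)\right)^{2} = \left(361 + \left(9 \cdot 18 + 10\right)\right)^{2} = \left(361 + \left(162 + 10\right)\right)^{2} = \left(361 + 172\right)^{2} = 533^{2} = 284089$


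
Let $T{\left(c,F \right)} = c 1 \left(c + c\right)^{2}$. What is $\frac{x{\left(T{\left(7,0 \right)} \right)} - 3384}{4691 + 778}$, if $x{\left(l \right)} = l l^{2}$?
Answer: $\frac{2582627464}{5469} \approx 4.7223 \cdot 10^{5}$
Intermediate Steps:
$T{\left(c,F \right)} = 4 c^{3}$ ($T{\left(c,F \right)} = c \left(2 c\right)^{2} = c 4 c^{2} = 4 c^{3}$)
$x{\left(l \right)} = l^{3}$
$\frac{x{\left(T{\left(7,0 \right)} \right)} - 3384}{4691 + 778} = \frac{\left(4 \cdot 7^{3}\right)^{3} - 3384}{4691 + 778} = \frac{\left(4 \cdot 343\right)^{3} - 3384}{5469} = \left(1372^{3} - 3384\right) \frac{1}{5469} = \left(2582630848 - 3384\right) \frac{1}{5469} = 2582627464 \cdot \frac{1}{5469} = \frac{2582627464}{5469}$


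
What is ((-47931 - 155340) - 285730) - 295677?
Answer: -784678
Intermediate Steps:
((-47931 - 155340) - 285730) - 295677 = (-203271 - 285730) - 295677 = -489001 - 295677 = -784678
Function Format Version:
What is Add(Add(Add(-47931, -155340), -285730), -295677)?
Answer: -784678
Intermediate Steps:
Add(Add(Add(-47931, -155340), -285730), -295677) = Add(Add(-203271, -285730), -295677) = Add(-489001, -295677) = -784678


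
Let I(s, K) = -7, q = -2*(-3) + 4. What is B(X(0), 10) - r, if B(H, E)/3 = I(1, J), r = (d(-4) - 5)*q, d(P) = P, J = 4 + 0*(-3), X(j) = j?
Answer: 69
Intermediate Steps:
J = 4 (J = 4 + 0 = 4)
q = 10 (q = 6 + 4 = 10)
r = -90 (r = (-4 - 5)*10 = -9*10 = -90)
B(H, E) = -21 (B(H, E) = 3*(-7) = -21)
B(X(0), 10) - r = -21 - 1*(-90) = -21 + 90 = 69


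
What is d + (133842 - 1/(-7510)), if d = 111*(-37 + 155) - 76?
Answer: 1102948641/7510 ≈ 1.4686e+5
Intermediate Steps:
d = 13022 (d = 111*118 - 76 = 13098 - 76 = 13022)
d + (133842 - 1/(-7510)) = 13022 + (133842 - 1/(-7510)) = 13022 + (133842 - 1*(-1/7510)) = 13022 + (133842 + 1/7510) = 13022 + 1005153421/7510 = 1102948641/7510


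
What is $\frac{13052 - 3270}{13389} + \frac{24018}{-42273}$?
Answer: $\frac{3405092}{20962711} \approx 0.16244$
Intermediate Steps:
$\frac{13052 - 3270}{13389} + \frac{24018}{-42273} = 9782 \cdot \frac{1}{13389} + 24018 \left(- \frac{1}{42273}\right) = \frac{9782}{13389} - \frac{8006}{14091} = \frac{3405092}{20962711}$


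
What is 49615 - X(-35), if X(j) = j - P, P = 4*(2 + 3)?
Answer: 49670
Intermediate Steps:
P = 20 (P = 4*5 = 20)
X(j) = -20 + j (X(j) = j - 1*20 = j - 20 = -20 + j)
49615 - X(-35) = 49615 - (-20 - 35) = 49615 - 1*(-55) = 49615 + 55 = 49670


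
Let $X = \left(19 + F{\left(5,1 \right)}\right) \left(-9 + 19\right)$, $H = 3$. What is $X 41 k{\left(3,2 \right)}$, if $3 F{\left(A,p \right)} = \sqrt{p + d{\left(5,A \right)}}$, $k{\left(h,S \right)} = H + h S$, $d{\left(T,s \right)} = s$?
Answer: $70110 + 1230 \sqrt{6} \approx 73123.0$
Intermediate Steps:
$k{\left(h,S \right)} = 3 + S h$ ($k{\left(h,S \right)} = 3 + h S = 3 + S h$)
$F{\left(A,p \right)} = \frac{\sqrt{A + p}}{3}$ ($F{\left(A,p \right)} = \frac{\sqrt{p + A}}{3} = \frac{\sqrt{A + p}}{3}$)
$X = 190 + \frac{10 \sqrt{6}}{3}$ ($X = \left(19 + \frac{\sqrt{5 + 1}}{3}\right) \left(-9 + 19\right) = \left(19 + \frac{\sqrt{6}}{3}\right) 10 = 190 + \frac{10 \sqrt{6}}{3} \approx 198.17$)
$X 41 k{\left(3,2 \right)} = \left(190 + \frac{10 \sqrt{6}}{3}\right) 41 \left(3 + 2 \cdot 3\right) = \left(7790 + \frac{410 \sqrt{6}}{3}\right) \left(3 + 6\right) = \left(7790 + \frac{410 \sqrt{6}}{3}\right) 9 = 70110 + 1230 \sqrt{6}$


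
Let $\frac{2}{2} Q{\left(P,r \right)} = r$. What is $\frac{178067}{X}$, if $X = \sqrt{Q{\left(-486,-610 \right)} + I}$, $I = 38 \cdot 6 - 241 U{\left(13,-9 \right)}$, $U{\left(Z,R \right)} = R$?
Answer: $\frac{178067 \sqrt{1787}}{1787} \approx 4212.3$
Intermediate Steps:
$Q{\left(P,r \right)} = r$
$I = 2397$ ($I = 38 \cdot 6 - -2169 = 228 + 2169 = 2397$)
$X = \sqrt{1787}$ ($X = \sqrt{-610 + 2397} = \sqrt{1787} \approx 42.273$)
$\frac{178067}{X} = \frac{178067}{\sqrt{1787}} = 178067 \frac{\sqrt{1787}}{1787} = \frac{178067 \sqrt{1787}}{1787}$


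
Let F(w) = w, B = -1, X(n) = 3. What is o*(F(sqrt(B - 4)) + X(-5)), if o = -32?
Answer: -96 - 32*I*sqrt(5) ≈ -96.0 - 71.554*I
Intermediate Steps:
o*(F(sqrt(B - 4)) + X(-5)) = -32*(sqrt(-1 - 4) + 3) = -32*(sqrt(-5) + 3) = -32*(I*sqrt(5) + 3) = -32*(3 + I*sqrt(5)) = -96 - 32*I*sqrt(5)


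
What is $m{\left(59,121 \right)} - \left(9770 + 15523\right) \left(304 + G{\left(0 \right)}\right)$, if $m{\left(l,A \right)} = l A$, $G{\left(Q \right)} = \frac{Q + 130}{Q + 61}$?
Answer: $- \frac{471886003}{61} \approx -7.7358 \cdot 10^{6}$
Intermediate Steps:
$G{\left(Q \right)} = \frac{130 + Q}{61 + Q}$
$m{\left(l,A \right)} = A l$
$m{\left(59,121 \right)} - \left(9770 + 15523\right) \left(304 + G{\left(0 \right)}\right) = 121 \cdot 59 - \left(9770 + 15523\right) \left(304 + \frac{130 + 0}{61 + 0}\right) = 7139 - 25293 \left(304 + \frac{1}{61} \cdot 130\right) = 7139 - 25293 \left(304 + \frac{130}{61}\right) = 7139 - 25293 \cdot \frac{18674}{61} = 7139 - \frac{472321482}{61} = - \frac{471886003}{61}$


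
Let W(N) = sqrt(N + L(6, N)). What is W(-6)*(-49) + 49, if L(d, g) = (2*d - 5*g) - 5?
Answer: 49 - 49*sqrt(31) ≈ -223.82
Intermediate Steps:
L(d, g) = -5 - 5*g + 2*d (L(d, g) = (-5*g + 2*d) - 5 = -5 - 5*g + 2*d)
W(N) = sqrt(7 - 4*N) (W(N) = sqrt(N + (-5 - 5*N + 2*6)) = sqrt(N + (-5 - 5*N + 12)) = sqrt(N + (7 - 5*N)) = sqrt(7 - 4*N))
W(-6)*(-49) + 49 = sqrt(7 - 4*(-6))*(-49) + 49 = sqrt(7 + 24)*(-49) + 49 = sqrt(31)*(-49) + 49 = -49*sqrt(31) + 49 = 49 - 49*sqrt(31)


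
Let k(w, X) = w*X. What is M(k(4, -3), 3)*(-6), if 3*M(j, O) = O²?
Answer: -18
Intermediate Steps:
k(w, X) = X*w
M(j, O) = O²/3
M(k(4, -3), 3)*(-6) = ((⅓)*3²)*(-6) = ((⅓)*9)*(-6) = 3*(-6) = -18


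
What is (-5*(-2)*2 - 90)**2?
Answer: 4900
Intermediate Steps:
(-5*(-2)*2 - 90)**2 = (10*2 - 90)**2 = (20 - 90)**2 = (-70)**2 = 4900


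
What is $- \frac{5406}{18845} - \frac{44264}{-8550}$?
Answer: $\frac{78793378}{16112475} \approx 4.8902$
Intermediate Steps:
$- \frac{5406}{18845} - \frac{44264}{-8550} = \left(-5406\right) \frac{1}{18845} - - \frac{22132}{4275} = - \frac{5406}{18845} + \frac{22132}{4275} = \frac{78793378}{16112475}$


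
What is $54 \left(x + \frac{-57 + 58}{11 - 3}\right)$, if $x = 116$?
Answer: $\frac{25083}{4} \approx 6270.8$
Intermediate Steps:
$54 \left(x + \frac{-57 + 58}{11 - 3}\right) = 54 \left(116 + \frac{-57 + 58}{11 - 3}\right) = 54 \left(116 + 1 \cdot \frac{1}{8}\right) = 54 \left(116 + \frac{1}{8}\right) = 54 \cdot \frac{929}{8} = \frac{25083}{4}$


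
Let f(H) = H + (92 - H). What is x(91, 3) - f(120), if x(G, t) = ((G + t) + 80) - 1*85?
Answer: -3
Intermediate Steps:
f(H) = 92
x(G, t) = -5 + G + t (x(G, t) = (80 + G + t) - 85 = -5 + G + t)
x(91, 3) - f(120) = (-5 + 91 + 3) - 1*92 = 89 - 92 = -3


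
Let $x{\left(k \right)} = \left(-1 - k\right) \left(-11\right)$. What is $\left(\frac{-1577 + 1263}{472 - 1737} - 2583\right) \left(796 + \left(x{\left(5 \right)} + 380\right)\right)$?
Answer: $- \frac{176427774}{55} \approx -3.2078 \cdot 10^{6}$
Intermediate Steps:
$x{\left(k \right)} = 11 + 11 k$
$\left(\frac{-1577 + 1263}{472 - 1737} - 2583\right) \left(796 + \left(x{\left(5 \right)} + 380\right)\right) = \left(\frac{-1577 + 1263}{472 - 1737} - 2583\right) \left(796 + \left(\left(11 + 11 \cdot 5\right) + 380\right)\right) = \left(- \frac{314}{-1265} - 2583\right) \left(796 + \left(\left(11 + 55\right) + 380\right)\right) = \left(\left(-314\right) \left(- \frac{1}{1265}\right) - 2583\right) \left(796 + \left(66 + 380\right)\right) = \left(\frac{314}{1265} - 2583\right) \left(796 + 446\right) = \left(- \frac{3267181}{1265}\right) 1242 = - \frac{176427774}{55}$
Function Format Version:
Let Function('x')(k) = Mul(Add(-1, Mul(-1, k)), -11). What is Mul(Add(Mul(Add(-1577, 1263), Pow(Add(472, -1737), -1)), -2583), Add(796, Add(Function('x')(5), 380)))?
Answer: Rational(-176427774, 55) ≈ -3.2078e+6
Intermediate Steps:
Function('x')(k) = Add(11, Mul(11, k))
Mul(Add(Mul(Add(-1577, 1263), Pow(Add(472, -1737), -1)), -2583), Add(796, Add(Function('x')(5), 380))) = Mul(Add(Mul(Add(-1577, 1263), Pow(Add(472, -1737), -1)), -2583), Add(796, Add(Add(11, Mul(11, 5)), 380))) = Mul(Add(Mul(-314, Pow(-1265, -1)), -2583), Add(796, Add(Add(11, 55), 380))) = Mul(Add(Mul(-314, Rational(-1, 1265)), -2583), Add(796, Add(66, 380))) = Mul(Add(Rational(314, 1265), -2583), Add(796, 446)) = Mul(Rational(-3267181, 1265), 1242) = Rational(-176427774, 55)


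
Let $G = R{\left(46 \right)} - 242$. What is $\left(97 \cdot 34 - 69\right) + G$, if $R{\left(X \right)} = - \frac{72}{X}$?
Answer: $\frac{68665}{23} \approx 2985.4$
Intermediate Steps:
$G = - \frac{5602}{23}$ ($G = - \frac{72}{46} - 242 = \left(-72\right) \frac{1}{46} - 242 = - \frac{36}{23} - 242 = - \frac{5602}{23} \approx -243.57$)
$\left(97 \cdot 34 - 69\right) + G = \left(97 \cdot 34 - 69\right) - \frac{5602}{23} = \left(3298 - 69\right) - \frac{5602}{23} = 3229 - \frac{5602}{23} = \frac{68665}{23}$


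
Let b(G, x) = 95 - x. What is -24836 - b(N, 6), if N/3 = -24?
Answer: -24925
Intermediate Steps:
N = -72 (N = 3*(-24) = -72)
-24836 - b(N, 6) = -24836 - (95 - 1*6) = -24836 - (95 - 6) = -24836 - 1*89 = -24836 - 89 = -24925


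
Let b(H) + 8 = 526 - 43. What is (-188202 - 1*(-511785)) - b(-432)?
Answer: 323108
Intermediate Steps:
b(H) = 475 (b(H) = -8 + (526 - 43) = -8 + 483 = 475)
(-188202 - 1*(-511785)) - b(-432) = (-188202 - 1*(-511785)) - 1*475 = (-188202 + 511785) - 475 = 323583 - 475 = 323108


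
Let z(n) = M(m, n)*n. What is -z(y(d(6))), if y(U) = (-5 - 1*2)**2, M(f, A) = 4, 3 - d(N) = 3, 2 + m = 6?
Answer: -196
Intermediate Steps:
m = 4 (m = -2 + 6 = 4)
d(N) = 0 (d(N) = 3 - 1*3 = 3 - 3 = 0)
y(U) = 49 (y(U) = (-5 - 2)**2 = (-7)**2 = 49)
z(n) = 4*n
-z(y(d(6))) = -4*49 = -1*196 = -196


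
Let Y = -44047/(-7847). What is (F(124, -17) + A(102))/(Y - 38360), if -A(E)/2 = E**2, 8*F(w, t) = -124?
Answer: 326804009/601933746 ≈ 0.54292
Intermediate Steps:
Y = 44047/7847 (Y = -44047*(-1/7847) = 44047/7847 ≈ 5.6132)
F(w, t) = -31/2 (F(w, t) = (1/8)*(-124) = -31/2)
A(E) = -2*E**2
(F(124, -17) + A(102))/(Y - 38360) = (-31/2 - 2*102**2)/(44047/7847 - 38360) = (-31/2 - 2*10404)/(-300966873/7847) = (-31/2 - 20808)*(-7847/300966873) = -41647/2*(-7847/300966873) = 326804009/601933746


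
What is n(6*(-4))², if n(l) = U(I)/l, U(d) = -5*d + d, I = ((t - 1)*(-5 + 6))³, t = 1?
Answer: 0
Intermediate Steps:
I = 0 (I = ((1 - 1)*(-5 + 6))³ = (0*1)³ = 0³ = 0)
U(d) = -4*d
n(l) = 0 (n(l) = (-4*0)/l = 0/l = 0)
n(6*(-4))² = 0² = 0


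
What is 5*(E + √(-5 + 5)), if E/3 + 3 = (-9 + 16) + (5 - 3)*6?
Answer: 240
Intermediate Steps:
E = 48 (E = -9 + 3*((-9 + 16) + (5 - 3)*6) = -9 + 3*(7 + 2*6) = -9 + 3*(7 + 12) = -9 + 3*19 = -9 + 57 = 48)
5*(E + √(-5 + 5)) = 5*(48 + √(-5 + 5)) = 5*(48 + √0) = 5*(48 + 0) = 5*48 = 240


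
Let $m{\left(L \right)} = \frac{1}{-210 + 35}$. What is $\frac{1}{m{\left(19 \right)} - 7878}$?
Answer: $- \frac{175}{1378651} \approx -0.00012694$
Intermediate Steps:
$m{\left(L \right)} = - \frac{1}{175}$ ($m{\left(L \right)} = \frac{1}{-175} = - \frac{1}{175}$)
$\frac{1}{m{\left(19 \right)} - 7878} = \frac{1}{- \frac{1}{175} - 7878} = \frac{1}{- \frac{1378651}{175}} = - \frac{175}{1378651}$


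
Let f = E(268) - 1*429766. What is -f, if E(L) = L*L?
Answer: 357942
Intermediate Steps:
E(L) = L**2
f = -357942 (f = 268**2 - 1*429766 = 71824 - 429766 = -357942)
-f = -1*(-357942) = 357942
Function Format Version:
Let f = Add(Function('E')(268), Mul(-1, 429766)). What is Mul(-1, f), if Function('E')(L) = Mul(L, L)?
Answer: 357942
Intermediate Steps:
Function('E')(L) = Pow(L, 2)
f = -357942 (f = Add(Pow(268, 2), Mul(-1, 429766)) = Add(71824, -429766) = -357942)
Mul(-1, f) = Mul(-1, -357942) = 357942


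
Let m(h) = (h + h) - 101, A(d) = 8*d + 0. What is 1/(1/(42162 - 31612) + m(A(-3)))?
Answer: -10550/1571949 ≈ -0.0067114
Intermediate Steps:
A(d) = 8*d
m(h) = -101 + 2*h (m(h) = 2*h - 101 = -101 + 2*h)
1/(1/(42162 - 31612) + m(A(-3))) = 1/(1/(42162 - 31612) + (-101 + 2*(8*(-3)))) = 1/(1/10550 + (-101 + 2*(-24))) = 1/(1/10550 + (-101 - 48)) = 1/(1/10550 - 149) = 1/(-1571949/10550) = -10550/1571949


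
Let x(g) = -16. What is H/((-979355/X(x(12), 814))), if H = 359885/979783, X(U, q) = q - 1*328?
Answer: -34980822/191911075993 ≈ -0.00018228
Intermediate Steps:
X(U, q) = -328 + q (X(U, q) = q - 328 = -328 + q)
H = 359885/979783 (H = 359885*(1/979783) = 359885/979783 ≈ 0.36731)
H/((-979355/X(x(12), 814))) = 359885/(979783*((-979355/(-328 + 814)))) = 359885/(979783*((-979355/486))) = 359885/(979783*((-979355*1/486))) = 359885/(979783*(-979355/486)) = (359885/979783)*(-486/979355) = -34980822/191911075993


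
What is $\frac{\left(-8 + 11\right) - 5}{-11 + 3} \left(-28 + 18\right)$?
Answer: $- \frac{5}{2} \approx -2.5$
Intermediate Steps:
$\frac{\left(-8 + 11\right) - 5}{-11 + 3} \left(-28 + 18\right) = \frac{3 - 5}{-8} \left(-10\right) = \left(-2\right) \left(- \frac{1}{8}\right) \left(-10\right) = \frac{1}{4} \left(-10\right) = - \frac{5}{2}$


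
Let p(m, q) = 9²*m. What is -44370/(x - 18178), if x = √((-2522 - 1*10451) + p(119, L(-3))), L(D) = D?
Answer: 403278930/165221509 + 22185*I*√3334/165221509 ≈ 2.4408 + 0.0077531*I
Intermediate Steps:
p(m, q) = 81*m
x = I*√3334 (x = √((-2522 - 1*10451) + 81*119) = √((-2522 - 10451) + 9639) = √(-12973 + 9639) = √(-3334) = I*√3334 ≈ 57.741*I)
-44370/(x - 18178) = -44370/(I*√3334 - 18178) = -44370/(-18178 + I*√3334)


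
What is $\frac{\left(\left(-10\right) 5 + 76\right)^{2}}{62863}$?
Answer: $\frac{676}{62863} \approx 0.010754$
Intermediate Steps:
$\frac{\left(\left(-10\right) 5 + 76\right)^{2}}{62863} = \left(-50 + 76\right)^{2} \cdot \frac{1}{62863} = 26^{2} \cdot \frac{1}{62863} = 676 \cdot \frac{1}{62863} = \frac{676}{62863}$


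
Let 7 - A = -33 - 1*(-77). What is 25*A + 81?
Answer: -844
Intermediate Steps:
A = -37 (A = 7 - (-33 - 1*(-77)) = 7 - (-33 + 77) = 7 - 1*44 = 7 - 44 = -37)
25*A + 81 = 25*(-37) + 81 = -925 + 81 = -844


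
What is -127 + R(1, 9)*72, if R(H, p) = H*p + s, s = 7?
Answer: 1025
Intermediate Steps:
R(H, p) = 7 + H*p (R(H, p) = H*p + 7 = 7 + H*p)
-127 + R(1, 9)*72 = -127 + (7 + 1*9)*72 = -127 + (7 + 9)*72 = -127 + 16*72 = -127 + 1152 = 1025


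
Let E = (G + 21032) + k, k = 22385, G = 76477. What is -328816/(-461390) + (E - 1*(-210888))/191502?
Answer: 53897107153/22089276945 ≈ 2.4400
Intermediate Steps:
E = 119894 (E = (76477 + 21032) + 22385 = 97509 + 22385 = 119894)
-328816/(-461390) + (E - 1*(-210888))/191502 = -328816/(-461390) + (119894 - 1*(-210888))/191502 = -328816*(-1/461390) + (119894 + 210888)*(1/191502) = 164408/230695 + 330782*(1/191502) = 164408/230695 + 165391/95751 = 53897107153/22089276945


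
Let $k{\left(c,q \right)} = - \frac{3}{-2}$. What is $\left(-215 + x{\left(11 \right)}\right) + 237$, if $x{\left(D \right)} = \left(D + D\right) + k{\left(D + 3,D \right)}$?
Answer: $\frac{91}{2} \approx 45.5$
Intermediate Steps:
$k{\left(c,q \right)} = \frac{3}{2}$ ($k{\left(c,q \right)} = \left(-3\right) \left(- \frac{1}{2}\right) = \frac{3}{2}$)
$x{\left(D \right)} = \frac{3}{2} + 2 D$ ($x{\left(D \right)} = \left(D + D\right) + \frac{3}{2} = 2 D + \frac{3}{2} = \frac{3}{2} + 2 D$)
$\left(-215 + x{\left(11 \right)}\right) + 237 = \left(-215 + \left(\frac{3}{2} + 2 \cdot 11\right)\right) + 237 = \left(-215 + \left(\frac{3}{2} + 22\right)\right) + 237 = \left(-215 + \frac{47}{2}\right) + 237 = - \frac{383}{2} + 237 = \frac{91}{2}$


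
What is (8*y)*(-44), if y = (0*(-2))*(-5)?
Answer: 0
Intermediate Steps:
y = 0 (y = 0*(-5) = 0)
(8*y)*(-44) = (8*0)*(-44) = 0*(-44) = 0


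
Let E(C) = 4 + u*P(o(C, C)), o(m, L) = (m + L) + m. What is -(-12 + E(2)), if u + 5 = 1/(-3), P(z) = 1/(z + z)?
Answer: 76/9 ≈ 8.4444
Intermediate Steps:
o(m, L) = L + 2*m (o(m, L) = (L + m) + m = L + 2*m)
P(z) = 1/(2*z)
u = -16/3 (u = -5 + 1/(-3) = -5 - ⅓ = -16/3 ≈ -5.3333)
E(C) = 4 - 8/(9*C) (E(C) = 4 - 8/(3*(C + 2*C)) = 4 - 8/(3*(3*C)) = 4 - 8*1/(3*C)/3 = 4 - 8/(9*C))
-(-12 + E(2)) = -(-12 + (4 - 8/9/2)) = -(-12 + (4 - 8/9*½)) = -(-12 + (4 - 4/9)) = -(-12 + 32/9) = -1*(-76/9) = 76/9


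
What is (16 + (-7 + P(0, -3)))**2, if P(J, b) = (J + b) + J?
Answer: 36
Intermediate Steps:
P(J, b) = b + 2*J
(16 + (-7 + P(0, -3)))**2 = (16 + (-7 + (-3 + 2*0)))**2 = (16 + (-7 + (-3 + 0)))**2 = (16 + (-7 - 3))**2 = (16 - 10)**2 = 6**2 = 36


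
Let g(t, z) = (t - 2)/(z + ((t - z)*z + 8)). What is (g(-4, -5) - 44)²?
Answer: 1681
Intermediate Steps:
g(t, z) = (-2 + t)/(8 + z + z*(t - z)) (g(t, z) = (-2 + t)/(z + (z*(t - z) + 8)) = (-2 + t)/(z + (8 + z*(t - z))) = (-2 + t)/(8 + z + z*(t - z)))
(g(-4, -5) - 44)² = ((-2 - 4)/(8 - 5 - 1*(-5)² - 4*(-5)) - 44)² = (-6/(8 - 5 - 1*25 + 20) - 44)² = (-6/(8 - 5 - 25 + 20) - 44)² = (-6/(-2) - 44)² = (-½*(-6) - 44)² = (3 - 44)² = (-41)² = 1681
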